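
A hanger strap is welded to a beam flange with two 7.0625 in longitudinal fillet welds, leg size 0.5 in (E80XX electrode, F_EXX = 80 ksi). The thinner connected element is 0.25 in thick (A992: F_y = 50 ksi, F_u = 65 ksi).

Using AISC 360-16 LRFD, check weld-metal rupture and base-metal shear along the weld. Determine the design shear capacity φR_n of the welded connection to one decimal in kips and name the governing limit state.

103.3 kips (base-metal shear governs)

Weld metal: throat = 0.707×0.5 = 0.3535 in, L = 2×7.0625 = 14.125 in. φR_n = 0.75 × 0.6 × 80 × 0.3535 × 14.125 = 179.8 kips.
Base metal shear (0.25 in plate): yield φR_n = 1.0×0.6×50×0.25×14.125 = 105.9 kips; rupture φR_n = 0.75×0.6×65×0.25×14.125 = 103.3 kips; take 103.3 kips (rupture).
Governing: min(179.8, 103.3) = 103.3 kips → base-metal shear.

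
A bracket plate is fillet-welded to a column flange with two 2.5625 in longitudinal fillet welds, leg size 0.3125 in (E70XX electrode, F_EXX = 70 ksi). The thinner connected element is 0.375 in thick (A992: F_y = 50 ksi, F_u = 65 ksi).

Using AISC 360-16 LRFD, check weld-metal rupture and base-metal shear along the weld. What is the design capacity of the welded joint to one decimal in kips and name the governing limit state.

35.7 kips (weld metal governs)

Weld metal: throat = 0.707×0.3125 = 0.22094 in, L = 2×2.5625 = 5.125 in. φR_n = 0.75 × 0.6 × 70 × 0.22094 × 5.125 = 35.7 kips.
Base metal shear (0.375 in plate): yield φR_n = 1.0×0.6×50×0.375×5.125 = 57.7 kips; rupture φR_n = 0.75×0.6×65×0.375×5.125 = 56.2 kips; take 56.2 kips (rupture).
Governing: min(35.7, 56.2) = 35.7 kips → weld metal.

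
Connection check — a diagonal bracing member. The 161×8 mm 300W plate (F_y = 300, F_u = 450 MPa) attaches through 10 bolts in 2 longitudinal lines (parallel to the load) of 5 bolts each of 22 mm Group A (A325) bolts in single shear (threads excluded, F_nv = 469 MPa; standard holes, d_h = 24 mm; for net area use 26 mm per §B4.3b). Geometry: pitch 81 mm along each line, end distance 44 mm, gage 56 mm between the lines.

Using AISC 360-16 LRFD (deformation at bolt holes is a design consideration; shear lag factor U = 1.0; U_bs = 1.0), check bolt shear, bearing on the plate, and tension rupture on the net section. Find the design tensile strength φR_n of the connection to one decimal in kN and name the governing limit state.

294.3 kN (net-section rupture governs)

Bolt shear: A_b = π(22)²/4 = 380.13 mm². φR_n = 0.75 × 469 × 380.13 × 10 × 1 = 1337.1 kN.
Bearing (8 mm plate, F_u = 450 MPa): end bolts L_c = 44 − 24/2 = 32, R_n = min(1.2×32×8×450, 2.4×22×8×450) = 138.24 kN/bolt; interior L_c = 81 − 24 = 57, R_n = 190.08 kN/bolt. φR_n = 0.75 × (2×138.24 + 8×190.08) = 1347.8 kN.
Tension rupture (net): A_n = (161 − 2×26)×8 = 872 mm² (U = 1.0, A_e = A_n). φR_n = 0.75 × 450 × 872 = 294.3 kN.
Governing: min(1337.1, 1347.8, 294.3) = 294.3 kN → net-section rupture.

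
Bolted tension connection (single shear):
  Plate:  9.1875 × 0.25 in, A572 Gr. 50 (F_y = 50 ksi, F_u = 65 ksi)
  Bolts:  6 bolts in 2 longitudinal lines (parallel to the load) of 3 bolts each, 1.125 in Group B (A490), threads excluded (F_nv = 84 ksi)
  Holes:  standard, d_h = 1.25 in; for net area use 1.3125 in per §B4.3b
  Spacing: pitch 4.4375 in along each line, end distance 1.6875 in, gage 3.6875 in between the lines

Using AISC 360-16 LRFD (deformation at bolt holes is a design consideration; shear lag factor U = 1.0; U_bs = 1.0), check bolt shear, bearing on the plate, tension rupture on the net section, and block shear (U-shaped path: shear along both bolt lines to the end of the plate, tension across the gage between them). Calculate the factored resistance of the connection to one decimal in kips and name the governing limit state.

Bolt shear: A_b = π(1.125)²/4 = 0.99402 in². φR_n = 0.75 × 84 × 0.99402 × 6 × 1 = 375.7 kips.
Bearing (0.25 in plate, F_u = 65 ksi): end bolts L_c = 1.6875 − 1.25/2 = 1.0625, R_n = min(1.2×1.0625×0.25×65, 2.4×1.125×0.25×65) = 20.719 kips/bolt; interior L_c = 4.4375 − 1.25 = 3.1875, R_n = 43.875 kips/bolt. φR_n = 0.75 × (2×20.719 + 4×43.875) = 162.7 kips.
Tension rupture (net): A_n = (9.1875 − 2×1.3125)×0.25 = 1.6406 in² (U = 1.0, A_e = A_n). φR_n = 0.75 × 65 × 1.6406 = 80.0 kips.
Block shear: shear path 2×[1.6875+2×4.4375] = 2×10.5625 in, A_gv = 5.2813, A_nv = 2×(10.5625 − 2.5×1.3125)×0.25 = 3.6406 in²; tension across gage: (3.6875 − 1×1.3125)×0.25 = 0.59375 in². R_n = min(0.6×65×3.6406, 0.6×50×5.2813) + 1.0×65×0.59375 = min(141.98, 158.44) + 38.594 = 180.57 kips. φR_n = 0.75 × 180.57 = 135.4 kips.
Governing: min(375.7, 162.7, 80.0, 135.4) = 80.0 kips → net-section rupture.

80.0 kips (net-section rupture governs)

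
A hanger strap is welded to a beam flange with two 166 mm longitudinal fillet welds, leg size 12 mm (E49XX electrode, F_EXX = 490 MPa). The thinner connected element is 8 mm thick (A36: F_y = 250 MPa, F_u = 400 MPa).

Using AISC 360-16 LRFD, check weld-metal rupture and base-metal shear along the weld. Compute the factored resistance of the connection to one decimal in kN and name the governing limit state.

Weld metal: throat = 0.707×12 = 8.484 mm, L = 2×166 = 332 mm. φR_n = 0.75 × 0.6 × 490 × 8.484 × 332 = 621.1 kN.
Base metal shear (8 mm plate): yield φR_n = 1.0×0.6×250×8×332 = 398.4 kN; rupture φR_n = 0.75×0.6×400×8×332 = 478.1 kN; take 398.4 kN (yield).
Governing: min(621.1, 398.4) = 398.4 kN → base-metal shear.

398.4 kN (base-metal shear governs)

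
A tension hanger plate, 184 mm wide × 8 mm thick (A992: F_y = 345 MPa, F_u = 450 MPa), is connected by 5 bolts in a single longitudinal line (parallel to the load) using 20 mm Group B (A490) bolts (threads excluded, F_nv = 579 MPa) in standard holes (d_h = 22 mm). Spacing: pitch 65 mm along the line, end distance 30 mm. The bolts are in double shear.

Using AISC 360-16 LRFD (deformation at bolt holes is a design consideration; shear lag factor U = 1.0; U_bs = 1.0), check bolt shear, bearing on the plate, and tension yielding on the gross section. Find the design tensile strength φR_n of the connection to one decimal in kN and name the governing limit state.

Bolt shear: A_b = π(20)²/4 = 314.16 mm². φR_n = 0.75 × 579 × 314.16 × 5 × 2 = 1364.2 kN.
Bearing (8 mm plate, F_u = 450 MPa): end bolts L_c = 30 − 22/2 = 19, R_n = min(1.2×19×8×450, 2.4×20×8×450) = 82.08 kN/bolt; interior L_c = 65 − 22 = 43, R_n = 172.8 kN/bolt. φR_n = 0.75 × (1×82.08 + 4×172.8) = 580.0 kN.
Tension yield (gross): A_g = 184×8 = 1472 mm². φR_n = 0.90 × 345 × 1472 = 457.1 kN.
Governing: min(1364.2, 580.0, 457.1) = 457.1 kN → gross-section yield.

457.1 kN (gross-section yield governs)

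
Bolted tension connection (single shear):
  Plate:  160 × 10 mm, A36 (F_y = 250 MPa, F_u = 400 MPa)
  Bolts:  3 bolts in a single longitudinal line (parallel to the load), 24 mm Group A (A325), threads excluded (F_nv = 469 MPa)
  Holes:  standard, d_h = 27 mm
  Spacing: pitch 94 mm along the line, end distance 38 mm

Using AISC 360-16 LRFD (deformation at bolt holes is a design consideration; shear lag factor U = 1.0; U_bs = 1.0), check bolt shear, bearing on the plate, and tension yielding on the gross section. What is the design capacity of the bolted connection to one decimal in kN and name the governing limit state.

Bolt shear: A_b = π(24)²/4 = 452.39 mm². φR_n = 0.75 × 469 × 452.39 × 3 × 1 = 477.4 kN.
Bearing (10 mm plate, F_u = 400 MPa): end bolts L_c = 38 − 27/2 = 24.5, R_n = min(1.2×24.5×10×400, 2.4×24×10×400) = 117.6 kN/bolt; interior L_c = 94 − 27 = 67, R_n = 230.4 kN/bolt. φR_n = 0.75 × (1×117.6 + 2×230.4) = 433.8 kN.
Tension yield (gross): A_g = 160×10 = 1600 mm². φR_n = 0.90 × 250 × 1600 = 360.0 kN.
Governing: min(477.4, 433.8, 360.0) = 360.0 kN → gross-section yield.

360.0 kN (gross-section yield governs)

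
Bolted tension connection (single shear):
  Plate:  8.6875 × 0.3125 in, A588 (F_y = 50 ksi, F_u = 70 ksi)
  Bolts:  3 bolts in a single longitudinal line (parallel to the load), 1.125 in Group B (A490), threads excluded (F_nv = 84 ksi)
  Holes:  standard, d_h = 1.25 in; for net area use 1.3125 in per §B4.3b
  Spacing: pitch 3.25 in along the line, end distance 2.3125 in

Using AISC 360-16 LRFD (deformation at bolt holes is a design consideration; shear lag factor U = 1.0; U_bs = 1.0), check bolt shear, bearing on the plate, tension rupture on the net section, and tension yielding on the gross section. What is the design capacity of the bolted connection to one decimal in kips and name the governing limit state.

Bolt shear: A_b = π(1.125)²/4 = 0.99402 in². φR_n = 0.75 × 84 × 0.99402 × 3 × 1 = 187.9 kips.
Bearing (0.3125 in plate, F_u = 70 ksi): end bolts L_c = 2.3125 − 1.25/2 = 1.6875, R_n = min(1.2×1.6875×0.3125×70, 2.4×1.125×0.3125×70) = 44.297 kips/bolt; interior L_c = 3.25 − 1.25 = 2, R_n = 52.5 kips/bolt. φR_n = 0.75 × (1×44.297 + 2×52.5) = 112.0 kips.
Tension rupture (net): A_n = (8.6875 − 1×1.3125)×0.3125 = 2.3047 in² (U = 1.0, A_e = A_n). φR_n = 0.75 × 70 × 2.3047 = 121.0 kips.
Tension yield (gross): A_g = 8.6875×0.3125 = 2.7148 in². φR_n = 0.90 × 50 × 2.7148 = 122.2 kips.
Governing: min(187.9, 112.0, 121.0, 122.2) = 112.0 kips → bearing.

112.0 kips (bearing governs)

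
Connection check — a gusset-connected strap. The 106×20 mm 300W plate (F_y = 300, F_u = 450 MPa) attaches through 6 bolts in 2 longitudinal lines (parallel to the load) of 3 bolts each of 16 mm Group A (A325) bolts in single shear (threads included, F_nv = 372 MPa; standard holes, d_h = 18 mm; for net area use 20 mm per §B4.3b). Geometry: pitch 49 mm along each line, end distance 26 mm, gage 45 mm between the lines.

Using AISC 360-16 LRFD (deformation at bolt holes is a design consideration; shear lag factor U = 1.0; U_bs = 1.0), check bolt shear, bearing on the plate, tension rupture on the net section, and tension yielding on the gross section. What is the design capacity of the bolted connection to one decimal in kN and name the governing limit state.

Bolt shear: A_b = π(16)²/4 = 201.06 mm². φR_n = 0.75 × 372 × 201.06 × 6 × 1 = 336.6 kN.
Bearing (20 mm plate, F_u = 450 MPa): end bolts L_c = 26 − 18/2 = 17, R_n = min(1.2×17×20×450, 2.4×16×20×450) = 183.6 kN/bolt; interior L_c = 49 − 18 = 31, R_n = 334.8 kN/bolt. φR_n = 0.75 × (2×183.6 + 4×334.8) = 1279.8 kN.
Tension rupture (net): A_n = (106 − 2×20)×20 = 1320 mm² (U = 1.0, A_e = A_n). φR_n = 0.75 × 450 × 1320 = 445.5 kN.
Tension yield (gross): A_g = 106×20 = 2120 mm². φR_n = 0.90 × 300 × 2120 = 572.4 kN.
Governing: min(336.6, 1279.8, 445.5, 572.4) = 336.6 kN → bolt shear.

336.6 kN (bolt shear governs)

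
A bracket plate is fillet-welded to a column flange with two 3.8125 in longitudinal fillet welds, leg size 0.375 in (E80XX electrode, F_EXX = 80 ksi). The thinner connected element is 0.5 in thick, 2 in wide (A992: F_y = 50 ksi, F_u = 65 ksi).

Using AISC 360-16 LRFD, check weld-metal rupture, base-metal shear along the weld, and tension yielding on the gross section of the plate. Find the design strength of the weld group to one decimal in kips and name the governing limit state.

Weld metal: throat = 0.707×0.375 = 0.26513 in, L = 2×3.8125 = 7.625 in. φR_n = 0.75 × 0.6 × 80 × 0.26513 × 7.625 = 72.8 kips.
Base metal shear (0.5 in plate): yield φR_n = 1.0×0.6×50×0.5×7.625 = 114.4 kips; rupture φR_n = 0.75×0.6×65×0.5×7.625 = 111.5 kips; take 111.5 kips (rupture).
Tension yield (gross): A_g = 2×0.5 = 1 in². φR_n = 0.90 × 50 × 1 = 45.0 kips.
Governing: min(72.8, 111.5, 45.0) = 45.0 kips → gross-section yield.

45.0 kips (gross-section yield governs)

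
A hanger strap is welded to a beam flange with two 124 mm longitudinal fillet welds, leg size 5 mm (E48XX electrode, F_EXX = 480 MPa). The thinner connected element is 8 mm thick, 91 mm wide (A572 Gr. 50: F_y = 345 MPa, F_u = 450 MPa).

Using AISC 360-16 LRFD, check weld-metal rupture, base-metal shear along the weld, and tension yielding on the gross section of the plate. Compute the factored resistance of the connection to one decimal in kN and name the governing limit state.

Weld metal: throat = 0.707×5 = 3.535 mm, L = 2×124 = 248 mm. φR_n = 0.75 × 0.6 × 480 × 3.535 × 248 = 189.4 kN.
Base metal shear (8 mm plate): yield φR_n = 1.0×0.6×345×8×248 = 410.7 kN; rupture φR_n = 0.75×0.6×450×8×248 = 401.8 kN; take 401.8 kN (rupture).
Tension yield (gross): A_g = 91×8 = 728 mm². φR_n = 0.90 × 345 × 728 = 226.0 kN.
Governing: min(189.4, 401.8, 226.0) = 189.4 kN → weld metal.

189.4 kN (weld metal governs)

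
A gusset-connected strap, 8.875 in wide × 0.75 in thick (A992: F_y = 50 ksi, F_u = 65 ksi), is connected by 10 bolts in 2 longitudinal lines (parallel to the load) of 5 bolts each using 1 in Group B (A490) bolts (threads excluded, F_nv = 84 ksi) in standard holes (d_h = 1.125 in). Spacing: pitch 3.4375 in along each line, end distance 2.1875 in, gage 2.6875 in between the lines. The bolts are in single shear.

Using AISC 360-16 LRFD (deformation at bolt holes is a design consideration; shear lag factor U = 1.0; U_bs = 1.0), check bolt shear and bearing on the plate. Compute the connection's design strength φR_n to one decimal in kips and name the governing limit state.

494.8 kips (bolt shear governs)

Bolt shear: A_b = π(1)²/4 = 0.7854 in². φR_n = 0.75 × 84 × 0.7854 × 10 × 1 = 494.8 kips.
Bearing (0.75 in plate, F_u = 65 ksi): end bolts L_c = 2.1875 − 1.125/2 = 1.625, R_n = min(1.2×1.625×0.75×65, 2.4×1×0.75×65) = 95.063 kips/bolt; interior L_c = 3.4375 − 1.125 = 2.3125, R_n = 117 kips/bolt. φR_n = 0.75 × (2×95.063 + 8×117) = 844.6 kips.
Governing: min(494.8, 844.6) = 494.8 kips → bolt shear.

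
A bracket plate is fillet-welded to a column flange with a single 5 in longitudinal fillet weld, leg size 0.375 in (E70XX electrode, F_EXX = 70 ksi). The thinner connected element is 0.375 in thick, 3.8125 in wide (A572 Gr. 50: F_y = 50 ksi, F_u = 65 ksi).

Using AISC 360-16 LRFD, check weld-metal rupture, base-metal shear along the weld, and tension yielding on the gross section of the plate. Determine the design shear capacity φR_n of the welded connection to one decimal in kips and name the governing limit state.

41.8 kips (weld metal governs)

Weld metal: throat = 0.707×0.375 = 0.26513 in, L = 5 in. φR_n = 0.75 × 0.6 × 70 × 0.26513 × 5 = 41.8 kips.
Base metal shear (0.375 in plate): yield φR_n = 1.0×0.6×50×0.375×5 = 56.3 kips; rupture φR_n = 0.75×0.6×65×0.375×5 = 54.8 kips; take 54.8 kips (rupture).
Tension yield (gross): A_g = 3.8125×0.375 = 1.4297 in². φR_n = 0.90 × 50 × 1.4297 = 64.3 kips.
Governing: min(41.8, 54.8, 64.3) = 41.8 kips → weld metal.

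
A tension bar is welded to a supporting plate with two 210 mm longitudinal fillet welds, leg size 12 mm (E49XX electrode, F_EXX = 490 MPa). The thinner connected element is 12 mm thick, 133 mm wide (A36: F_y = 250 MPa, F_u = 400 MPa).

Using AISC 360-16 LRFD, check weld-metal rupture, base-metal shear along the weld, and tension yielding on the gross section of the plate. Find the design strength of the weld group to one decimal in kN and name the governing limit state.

Weld metal: throat = 0.707×12 = 8.484 mm, L = 2×210 = 420 mm. φR_n = 0.75 × 0.6 × 490 × 8.484 × 420 = 785.7 kN.
Base metal shear (12 mm plate): yield φR_n = 1.0×0.6×250×12×420 = 756.0 kN; rupture φR_n = 0.75×0.6×400×12×420 = 907.2 kN; take 756.0 kN (yield).
Tension yield (gross): A_g = 133×12 = 1596 mm². φR_n = 0.90 × 250 × 1596 = 359.1 kN.
Governing: min(785.7, 756.0, 359.1) = 359.1 kN → gross-section yield.

359.1 kN (gross-section yield governs)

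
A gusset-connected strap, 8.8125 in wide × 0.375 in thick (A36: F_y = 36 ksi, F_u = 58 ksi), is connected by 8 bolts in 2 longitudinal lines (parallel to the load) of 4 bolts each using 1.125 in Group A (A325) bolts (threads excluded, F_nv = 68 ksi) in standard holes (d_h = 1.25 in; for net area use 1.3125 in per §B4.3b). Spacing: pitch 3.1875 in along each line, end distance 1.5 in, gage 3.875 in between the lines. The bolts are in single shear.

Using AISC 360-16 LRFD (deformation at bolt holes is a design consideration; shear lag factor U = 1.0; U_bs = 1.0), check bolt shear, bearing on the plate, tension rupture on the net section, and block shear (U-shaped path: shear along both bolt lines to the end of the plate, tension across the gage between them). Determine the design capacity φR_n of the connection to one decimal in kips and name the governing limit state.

100.9 kips (net-section rupture governs)

Bolt shear: A_b = π(1.125)²/4 = 0.99402 in². φR_n = 0.75 × 68 × 0.99402 × 8 × 1 = 405.6 kips.
Bearing (0.375 in plate, F_u = 58 ksi): end bolts L_c = 1.5 − 1.25/2 = 0.875, R_n = min(1.2×0.875×0.375×58, 2.4×1.125×0.375×58) = 22.838 kips/bolt; interior L_c = 3.1875 − 1.25 = 1.9375, R_n = 50.569 kips/bolt. φR_n = 0.75 × (2×22.838 + 6×50.569) = 261.8 kips.
Tension rupture (net): A_n = (8.8125 − 2×1.3125)×0.375 = 2.3203 in² (U = 1.0, A_e = A_n). φR_n = 0.75 × 58 × 2.3203 = 100.9 kips.
Block shear: shear path 2×[1.5+3×3.1875] = 2×11.0625 in, A_gv = 8.2969, A_nv = 2×(11.0625 − 3.5×1.3125)×0.375 = 4.8516 in²; tension across gage: (3.875 − 1×1.3125)×0.375 = 0.96094 in². R_n = min(0.6×58×4.8516, 0.6×36×8.2969) + 1.0×58×0.96094 = min(168.84, 179.21) + 55.735 = 224.58 kips. φR_n = 0.75 × 224.58 = 168.4 kips.
Governing: min(405.6, 261.8, 100.9, 168.4) = 100.9 kips → net-section rupture.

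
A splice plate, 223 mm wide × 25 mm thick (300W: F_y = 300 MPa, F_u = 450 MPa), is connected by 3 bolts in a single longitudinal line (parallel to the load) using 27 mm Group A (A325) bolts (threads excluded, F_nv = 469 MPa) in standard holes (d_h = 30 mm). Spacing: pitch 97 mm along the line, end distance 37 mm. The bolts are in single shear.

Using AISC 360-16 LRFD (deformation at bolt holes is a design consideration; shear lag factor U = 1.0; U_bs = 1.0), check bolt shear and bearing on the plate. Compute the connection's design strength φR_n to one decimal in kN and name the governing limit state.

604.2 kN (bolt shear governs)

Bolt shear: A_b = π(27)²/4 = 572.56 mm². φR_n = 0.75 × 469 × 572.56 × 3 × 1 = 604.2 kN.
Bearing (25 mm plate, F_u = 450 MPa): end bolts L_c = 37 − 30/2 = 22, R_n = min(1.2×22×25×450, 2.4×27×25×450) = 297 kN/bolt; interior L_c = 97 − 30 = 67, R_n = 729 kN/bolt. φR_n = 0.75 × (1×297 + 2×729) = 1316.3 kN.
Governing: min(604.2, 1316.3) = 604.2 kN → bolt shear.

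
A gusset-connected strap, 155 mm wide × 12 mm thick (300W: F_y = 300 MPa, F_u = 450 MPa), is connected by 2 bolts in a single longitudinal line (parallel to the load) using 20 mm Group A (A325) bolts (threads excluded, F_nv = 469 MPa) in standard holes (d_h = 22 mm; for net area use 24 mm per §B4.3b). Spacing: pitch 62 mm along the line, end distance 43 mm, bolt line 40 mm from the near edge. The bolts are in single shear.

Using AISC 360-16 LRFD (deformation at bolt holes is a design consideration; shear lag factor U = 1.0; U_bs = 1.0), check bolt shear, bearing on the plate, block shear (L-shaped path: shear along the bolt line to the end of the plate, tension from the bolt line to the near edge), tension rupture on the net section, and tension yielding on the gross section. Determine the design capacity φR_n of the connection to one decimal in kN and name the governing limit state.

Bolt shear: A_b = π(20)²/4 = 314.16 mm². φR_n = 0.75 × 469 × 314.16 × 2 × 1 = 221.0 kN.
Bearing (12 mm plate, F_u = 450 MPa): end bolts L_c = 43 − 22/2 = 32, R_n = min(1.2×32×12×450, 2.4×20×12×450) = 207.36 kN/bolt; interior L_c = 62 − 22 = 40, R_n = 259.2 kN/bolt. φR_n = 0.75 × (1×207.36 + 1×259.2) = 349.9 kN.
Block shear: shear path 1×[43+1×62] = 1×105 mm, A_gv = 1260, A_nv = 1×(105 − 1.5×24)×12 = 828 mm²; tension to near edge: (40 − 0.5×24)×12 = 336 mm². R_n = min(0.6×450×828, 0.6×300×1260) + 1.0×450×336 = min(223.56, 226.8) + 151.2 = 374.76 kN. φR_n = 0.75 × 374.76 = 281.1 kN.
Tension rupture (net): A_n = (155 − 1×24)×12 = 1572 mm² (U = 1.0, A_e = A_n). φR_n = 0.75 × 450 × 1572 = 530.6 kN.
Tension yield (gross): A_g = 155×12 = 1860 mm². φR_n = 0.90 × 300 × 1860 = 502.2 kN.
Governing: min(221.0, 349.9, 281.1, 530.6, 502.2) = 221.0 kN → bolt shear.

221.0 kN (bolt shear governs)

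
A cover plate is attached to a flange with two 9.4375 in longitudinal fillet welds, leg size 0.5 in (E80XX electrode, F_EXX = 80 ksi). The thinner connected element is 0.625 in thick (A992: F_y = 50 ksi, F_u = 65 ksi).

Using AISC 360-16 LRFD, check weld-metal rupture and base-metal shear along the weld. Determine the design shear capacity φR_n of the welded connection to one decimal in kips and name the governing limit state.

Weld metal: throat = 0.707×0.5 = 0.3535 in, L = 2×9.4375 = 18.875 in. φR_n = 0.75 × 0.6 × 80 × 0.3535 × 18.875 = 240.2 kips.
Base metal shear (0.625 in plate): yield φR_n = 1.0×0.6×50×0.625×18.875 = 353.9 kips; rupture φR_n = 0.75×0.6×65×0.625×18.875 = 345.1 kips; take 345.1 kips (rupture).
Governing: min(240.2, 345.1) = 240.2 kips → weld metal.

240.2 kips (weld metal governs)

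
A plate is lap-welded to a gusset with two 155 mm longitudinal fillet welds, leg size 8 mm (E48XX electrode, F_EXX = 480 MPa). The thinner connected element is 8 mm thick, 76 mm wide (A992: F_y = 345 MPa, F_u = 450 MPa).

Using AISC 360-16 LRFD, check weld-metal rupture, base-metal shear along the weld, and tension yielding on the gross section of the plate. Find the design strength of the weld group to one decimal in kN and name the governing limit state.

188.8 kN (gross-section yield governs)

Weld metal: throat = 0.707×8 = 5.656 mm, L = 2×155 = 310 mm. φR_n = 0.75 × 0.6 × 480 × 5.656 × 310 = 378.7 kN.
Base metal shear (8 mm plate): yield φR_n = 1.0×0.6×345×8×310 = 513.4 kN; rupture φR_n = 0.75×0.6×450×8×310 = 502.2 kN; take 502.2 kN (rupture).
Tension yield (gross): A_g = 76×8 = 608 mm². φR_n = 0.90 × 345 × 608 = 188.8 kN.
Governing: min(378.7, 502.2, 188.8) = 188.8 kN → gross-section yield.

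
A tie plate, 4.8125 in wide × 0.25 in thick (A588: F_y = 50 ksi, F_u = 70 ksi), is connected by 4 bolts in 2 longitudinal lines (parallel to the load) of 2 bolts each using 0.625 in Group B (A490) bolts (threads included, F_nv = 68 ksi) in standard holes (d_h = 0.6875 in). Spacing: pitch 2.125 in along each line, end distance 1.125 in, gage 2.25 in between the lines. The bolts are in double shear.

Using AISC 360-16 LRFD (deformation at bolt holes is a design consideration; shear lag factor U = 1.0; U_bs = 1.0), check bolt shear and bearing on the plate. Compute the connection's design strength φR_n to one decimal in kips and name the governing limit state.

Bolt shear: A_b = π(0.625)²/4 = 0.3068 in². φR_n = 0.75 × 68 × 0.3068 × 4 × 2 = 125.2 kips.
Bearing (0.25 in plate, F_u = 70 ksi): end bolts L_c = 1.125 − 0.6875/2 = 0.78125, R_n = min(1.2×0.78125×0.25×70, 2.4×0.625×0.25×70) = 16.406 kips/bolt; interior L_c = 2.125 − 0.6875 = 1.4375, R_n = 26.25 kips/bolt. φR_n = 0.75 × (2×16.406 + 2×26.25) = 64.0 kips.
Governing: min(125.2, 64.0) = 64.0 kips → bearing.

64.0 kips (bearing governs)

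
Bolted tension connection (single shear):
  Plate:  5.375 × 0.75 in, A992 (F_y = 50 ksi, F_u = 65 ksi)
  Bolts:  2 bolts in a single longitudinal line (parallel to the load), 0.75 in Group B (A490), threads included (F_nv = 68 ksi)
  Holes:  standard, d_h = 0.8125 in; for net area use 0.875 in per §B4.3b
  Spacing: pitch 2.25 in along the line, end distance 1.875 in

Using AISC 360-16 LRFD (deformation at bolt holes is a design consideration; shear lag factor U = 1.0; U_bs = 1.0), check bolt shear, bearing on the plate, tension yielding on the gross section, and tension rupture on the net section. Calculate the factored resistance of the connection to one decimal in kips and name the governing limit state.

45.1 kips (bolt shear governs)

Bolt shear: A_b = π(0.75)²/4 = 0.44179 in². φR_n = 0.75 × 68 × 0.44179 × 2 × 1 = 45.1 kips.
Bearing (0.75 in plate, F_u = 65 ksi): end bolts L_c = 1.875 − 0.8125/2 = 1.46875, R_n = min(1.2×1.46875×0.75×65, 2.4×0.75×0.75×65) = 85.922 kips/bolt; interior L_c = 2.25 − 0.8125 = 1.4375, R_n = 84.094 kips/bolt. φR_n = 0.75 × (1×85.922 + 1×84.094) = 127.5 kips.
Tension yield (gross): A_g = 5.375×0.75 = 4.0313 in². φR_n = 0.90 × 50 × 4.0313 = 181.4 kips.
Tension rupture (net): A_n = (5.375 − 1×0.875)×0.75 = 3.375 in² (U = 1.0, A_e = A_n). φR_n = 0.75 × 65 × 3.375 = 164.5 kips.
Governing: min(45.1, 127.5, 181.4, 164.5) = 45.1 kips → bolt shear.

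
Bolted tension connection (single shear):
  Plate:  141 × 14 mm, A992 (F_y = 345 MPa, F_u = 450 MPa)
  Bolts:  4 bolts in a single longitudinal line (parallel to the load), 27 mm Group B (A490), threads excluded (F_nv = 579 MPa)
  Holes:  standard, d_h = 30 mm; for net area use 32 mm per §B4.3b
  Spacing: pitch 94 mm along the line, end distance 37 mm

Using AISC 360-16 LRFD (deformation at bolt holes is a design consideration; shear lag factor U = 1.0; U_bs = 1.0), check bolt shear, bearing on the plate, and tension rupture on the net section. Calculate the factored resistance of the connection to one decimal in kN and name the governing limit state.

Bolt shear: A_b = π(27)²/4 = 572.56 mm². φR_n = 0.75 × 579 × 572.56 × 4 × 1 = 994.5 kN.
Bearing (14 mm plate, F_u = 450 MPa): end bolts L_c = 37 − 30/2 = 22, R_n = min(1.2×22×14×450, 2.4×27×14×450) = 166.32 kN/bolt; interior L_c = 94 − 30 = 64, R_n = 408.24 kN/bolt. φR_n = 0.75 × (1×166.32 + 3×408.24) = 1043.3 kN.
Tension rupture (net): A_n = (141 − 1×32)×14 = 1526 mm² (U = 1.0, A_e = A_n). φR_n = 0.75 × 450 × 1526 = 515.0 kN.
Governing: min(994.5, 1043.3, 515.0) = 515.0 kN → net-section rupture.

515.0 kN (net-section rupture governs)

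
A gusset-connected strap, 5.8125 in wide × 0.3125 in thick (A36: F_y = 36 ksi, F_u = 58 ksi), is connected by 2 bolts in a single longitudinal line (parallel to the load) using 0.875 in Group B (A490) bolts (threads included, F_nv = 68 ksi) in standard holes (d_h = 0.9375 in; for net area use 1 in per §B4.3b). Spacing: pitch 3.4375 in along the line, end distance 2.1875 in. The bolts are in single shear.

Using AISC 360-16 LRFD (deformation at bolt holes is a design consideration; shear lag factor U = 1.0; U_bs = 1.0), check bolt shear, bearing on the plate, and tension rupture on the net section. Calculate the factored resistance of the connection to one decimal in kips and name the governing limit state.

56.6 kips (bearing governs)

Bolt shear: A_b = π(0.875)²/4 = 0.60132 in². φR_n = 0.75 × 68 × 0.60132 × 2 × 1 = 61.3 kips.
Bearing (0.3125 in plate, F_u = 58 ksi): end bolts L_c = 2.1875 − 0.9375/2 = 1.71875, R_n = min(1.2×1.71875×0.3125×58, 2.4×0.875×0.3125×58) = 37.383 kips/bolt; interior L_c = 3.4375 − 0.9375 = 2.5, R_n = 38.063 kips/bolt. φR_n = 0.75 × (1×37.383 + 1×38.063) = 56.6 kips.
Tension rupture (net): A_n = (5.8125 − 1×1)×0.3125 = 1.5039 in² (U = 1.0, A_e = A_n). φR_n = 0.75 × 58 × 1.5039 = 65.4 kips.
Governing: min(61.3, 56.6, 65.4) = 56.6 kips → bearing.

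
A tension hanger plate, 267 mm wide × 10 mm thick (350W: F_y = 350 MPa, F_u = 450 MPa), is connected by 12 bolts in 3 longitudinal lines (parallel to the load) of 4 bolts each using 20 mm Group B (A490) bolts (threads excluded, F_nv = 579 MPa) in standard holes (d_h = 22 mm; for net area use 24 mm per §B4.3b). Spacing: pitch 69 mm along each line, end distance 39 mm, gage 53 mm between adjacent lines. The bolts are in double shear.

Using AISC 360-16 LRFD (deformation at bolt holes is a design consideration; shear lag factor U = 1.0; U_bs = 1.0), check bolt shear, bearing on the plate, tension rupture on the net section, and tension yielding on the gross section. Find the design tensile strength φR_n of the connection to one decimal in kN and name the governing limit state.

Bolt shear: A_b = π(20)²/4 = 314.16 mm². φR_n = 0.75 × 579 × 314.16 × 12 × 2 = 3274.2 kN.
Bearing (10 mm plate, F_u = 450 MPa): end bolts L_c = 39 − 22/2 = 28, R_n = min(1.2×28×10×450, 2.4×20×10×450) = 151.2 kN/bolt; interior L_c = 69 − 22 = 47, R_n = 216 kN/bolt. φR_n = 0.75 × (3×151.2 + 9×216) = 1798.2 kN.
Tension rupture (net): A_n = (267 − 3×24)×10 = 1950 mm² (U = 1.0, A_e = A_n). φR_n = 0.75 × 450 × 1950 = 658.1 kN.
Tension yield (gross): A_g = 267×10 = 2670 mm². φR_n = 0.90 × 350 × 2670 = 841.1 kN.
Governing: min(3274.2, 1798.2, 658.1, 841.1) = 658.1 kN → net-section rupture.

658.1 kN (net-section rupture governs)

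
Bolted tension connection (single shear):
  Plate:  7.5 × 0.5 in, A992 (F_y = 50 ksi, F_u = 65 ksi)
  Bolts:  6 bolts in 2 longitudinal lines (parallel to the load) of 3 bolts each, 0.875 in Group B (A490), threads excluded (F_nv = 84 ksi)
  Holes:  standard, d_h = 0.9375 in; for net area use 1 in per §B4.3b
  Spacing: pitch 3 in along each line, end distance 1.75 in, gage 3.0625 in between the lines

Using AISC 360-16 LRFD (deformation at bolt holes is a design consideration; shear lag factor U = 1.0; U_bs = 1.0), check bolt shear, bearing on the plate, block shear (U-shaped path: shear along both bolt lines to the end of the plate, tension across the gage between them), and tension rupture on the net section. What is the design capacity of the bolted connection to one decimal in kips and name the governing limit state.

134.1 kips (net-section rupture governs)

Bolt shear: A_b = π(0.875)²/4 = 0.60132 in². φR_n = 0.75 × 84 × 0.60132 × 6 × 1 = 227.3 kips.
Bearing (0.5 in plate, F_u = 65 ksi): end bolts L_c = 1.75 − 0.9375/2 = 1.28125, R_n = min(1.2×1.28125×0.5×65, 2.4×0.875×0.5×65) = 49.969 kips/bolt; interior L_c = 3 − 0.9375 = 2.0625, R_n = 68.25 kips/bolt. φR_n = 0.75 × (2×49.969 + 4×68.25) = 279.7 kips.
Block shear: shear path 2×[1.75+2×3] = 2×7.75 in, A_gv = 7.75, A_nv = 2×(7.75 − 2.5×1)×0.5 = 5.25 in²; tension across gage: (3.0625 − 1×1)×0.5 = 1.0313 in². R_n = min(0.6×65×5.25, 0.6×50×7.75) + 1.0×65×1.0313 = min(204.75, 232.5) + 67.035 = 271.79 kips. φR_n = 0.75 × 271.79 = 203.8 kips.
Tension rupture (net): A_n = (7.5 − 2×1)×0.5 = 2.75 in² (U = 1.0, A_e = A_n). φR_n = 0.75 × 65 × 2.75 = 134.1 kips.
Governing: min(227.3, 279.7, 203.8, 134.1) = 134.1 kips → net-section rupture.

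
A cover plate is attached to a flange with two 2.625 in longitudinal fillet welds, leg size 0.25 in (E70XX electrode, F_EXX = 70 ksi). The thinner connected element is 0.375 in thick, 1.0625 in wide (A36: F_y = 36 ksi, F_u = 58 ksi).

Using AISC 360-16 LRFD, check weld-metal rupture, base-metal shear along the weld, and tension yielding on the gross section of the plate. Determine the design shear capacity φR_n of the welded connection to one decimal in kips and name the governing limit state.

12.9 kips (gross-section yield governs)

Weld metal: throat = 0.707×0.25 = 0.17675 in, L = 2×2.625 = 5.25 in. φR_n = 0.75 × 0.6 × 70 × 0.17675 × 5.25 = 29.2 kips.
Base metal shear (0.375 in plate): yield φR_n = 1.0×0.6×36×0.375×5.25 = 42.5 kips; rupture φR_n = 0.75×0.6×58×0.375×5.25 = 51.4 kips; take 42.5 kips (yield).
Tension yield (gross): A_g = 1.0625×0.375 = 0.39844 in². φR_n = 0.90 × 36 × 0.39844 = 12.9 kips.
Governing: min(29.2, 42.5, 12.9) = 12.9 kips → gross-section yield.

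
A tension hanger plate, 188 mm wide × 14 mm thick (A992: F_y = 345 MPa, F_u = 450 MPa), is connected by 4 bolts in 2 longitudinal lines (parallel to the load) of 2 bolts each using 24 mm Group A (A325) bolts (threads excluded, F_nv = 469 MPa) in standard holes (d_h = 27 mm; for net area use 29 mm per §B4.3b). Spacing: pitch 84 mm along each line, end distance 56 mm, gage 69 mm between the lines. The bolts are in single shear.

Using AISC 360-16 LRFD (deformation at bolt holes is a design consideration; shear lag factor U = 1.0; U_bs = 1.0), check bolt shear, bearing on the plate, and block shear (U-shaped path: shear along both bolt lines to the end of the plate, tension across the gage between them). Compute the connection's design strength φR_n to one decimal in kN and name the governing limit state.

636.5 kN (bolt shear governs)

Bolt shear: A_b = π(24)²/4 = 452.39 mm². φR_n = 0.75 × 469 × 452.39 × 4 × 1 = 636.5 kN.
Bearing (14 mm plate, F_u = 450 MPa): end bolts L_c = 56 − 27/2 = 42.5, R_n = min(1.2×42.5×14×450, 2.4×24×14×450) = 321.3 kN/bolt; interior L_c = 84 − 27 = 57, R_n = 362.88 kN/bolt. φR_n = 0.75 × (2×321.3 + 2×362.88) = 1026.3 kN.
Block shear: shear path 2×[56+1×84] = 2×140 mm, A_gv = 3920, A_nv = 2×(140 − 1.5×29)×14 = 2702 mm²; tension across gage: (69 − 1×29)×14 = 560 mm². R_n = min(0.6×450×2702, 0.6×345×3920) + 1.0×450×560 = min(729.54, 811.44) + 252 = 981.54 kN. φR_n = 0.75 × 981.54 = 736.2 kN.
Governing: min(636.5, 1026.3, 736.2) = 636.5 kN → bolt shear.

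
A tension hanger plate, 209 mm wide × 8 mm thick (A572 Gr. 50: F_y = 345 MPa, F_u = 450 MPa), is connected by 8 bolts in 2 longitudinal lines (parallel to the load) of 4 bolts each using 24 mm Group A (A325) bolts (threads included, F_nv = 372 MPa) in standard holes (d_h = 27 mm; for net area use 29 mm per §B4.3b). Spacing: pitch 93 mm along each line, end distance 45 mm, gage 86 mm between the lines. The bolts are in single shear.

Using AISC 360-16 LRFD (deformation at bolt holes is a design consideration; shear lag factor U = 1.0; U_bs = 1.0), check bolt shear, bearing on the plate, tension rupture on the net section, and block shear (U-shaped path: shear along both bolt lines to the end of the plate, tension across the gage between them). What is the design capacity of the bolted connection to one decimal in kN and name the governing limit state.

407.7 kN (net-section rupture governs)

Bolt shear: A_b = π(24)²/4 = 452.39 mm². φR_n = 0.75 × 372 × 452.39 × 8 × 1 = 1009.7 kN.
Bearing (8 mm plate, F_u = 450 MPa): end bolts L_c = 45 − 27/2 = 31.5, R_n = min(1.2×31.5×8×450, 2.4×24×8×450) = 136.08 kN/bolt; interior L_c = 93 − 27 = 66, R_n = 207.36 kN/bolt. φR_n = 0.75 × (2×136.08 + 6×207.36) = 1137.2 kN.
Tension rupture (net): A_n = (209 − 2×29)×8 = 1208 mm² (U = 1.0, A_e = A_n). φR_n = 0.75 × 450 × 1208 = 407.7 kN.
Block shear: shear path 2×[45+3×93] = 2×324 mm, A_gv = 5184, A_nv = 2×(324 − 3.5×29)×8 = 3560 mm²; tension across gage: (86 − 1×29)×8 = 456 mm². R_n = min(0.6×450×3560, 0.6×345×5184) + 1.0×450×456 = min(961.2, 1073.1) + 205.2 = 1166.4 kN. φR_n = 0.75 × 1166.4 = 874.8 kN.
Governing: min(1009.7, 1137.2, 407.7, 874.8) = 407.7 kN → net-section rupture.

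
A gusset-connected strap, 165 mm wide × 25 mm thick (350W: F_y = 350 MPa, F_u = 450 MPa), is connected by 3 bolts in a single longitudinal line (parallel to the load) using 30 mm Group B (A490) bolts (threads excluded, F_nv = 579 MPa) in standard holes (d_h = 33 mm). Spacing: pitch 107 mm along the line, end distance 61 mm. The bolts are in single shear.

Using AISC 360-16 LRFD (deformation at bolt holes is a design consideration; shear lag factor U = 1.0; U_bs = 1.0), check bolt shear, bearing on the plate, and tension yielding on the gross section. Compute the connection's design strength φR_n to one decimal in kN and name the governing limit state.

920.9 kN (bolt shear governs)

Bolt shear: A_b = π(30)²/4 = 706.86 mm². φR_n = 0.75 × 579 × 706.86 × 3 × 1 = 920.9 kN.
Bearing (25 mm plate, F_u = 450 MPa): end bolts L_c = 61 − 33/2 = 44.5, R_n = min(1.2×44.5×25×450, 2.4×30×25×450) = 600.75 kN/bolt; interior L_c = 107 − 33 = 74, R_n = 810 kN/bolt. φR_n = 0.75 × (1×600.75 + 2×810) = 1665.6 kN.
Tension yield (gross): A_g = 165×25 = 4125 mm². φR_n = 0.90 × 350 × 4125 = 1299.4 kN.
Governing: min(920.9, 1665.6, 1299.4) = 920.9 kN → bolt shear.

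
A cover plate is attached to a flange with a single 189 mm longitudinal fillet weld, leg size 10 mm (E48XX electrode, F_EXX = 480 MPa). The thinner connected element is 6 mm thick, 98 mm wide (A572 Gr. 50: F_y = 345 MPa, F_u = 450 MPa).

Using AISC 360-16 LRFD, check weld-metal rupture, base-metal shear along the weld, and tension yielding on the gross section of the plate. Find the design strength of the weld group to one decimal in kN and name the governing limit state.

Weld metal: throat = 0.707×10 = 7.07 mm, L = 189 mm. φR_n = 0.75 × 0.6 × 480 × 7.07 × 189 = 288.6 kN.
Base metal shear (6 mm plate): yield φR_n = 1.0×0.6×345×6×189 = 234.7 kN; rupture φR_n = 0.75×0.6×450×6×189 = 229.6 kN; take 229.6 kN (rupture).
Tension yield (gross): A_g = 98×6 = 588 mm². φR_n = 0.90 × 345 × 588 = 182.6 kN.
Governing: min(288.6, 229.6, 182.6) = 182.6 kN → gross-section yield.

182.6 kN (gross-section yield governs)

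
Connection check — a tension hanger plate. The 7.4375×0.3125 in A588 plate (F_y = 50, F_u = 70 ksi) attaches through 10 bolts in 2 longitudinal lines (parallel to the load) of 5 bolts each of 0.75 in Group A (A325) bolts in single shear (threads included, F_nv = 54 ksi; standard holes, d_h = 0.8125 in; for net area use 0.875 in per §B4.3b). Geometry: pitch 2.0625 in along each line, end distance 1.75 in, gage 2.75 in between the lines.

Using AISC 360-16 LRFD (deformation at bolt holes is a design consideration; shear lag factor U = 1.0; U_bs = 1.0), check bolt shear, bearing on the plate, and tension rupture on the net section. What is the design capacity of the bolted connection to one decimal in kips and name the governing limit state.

Bolt shear: A_b = π(0.75)²/4 = 0.44179 in². φR_n = 0.75 × 54 × 0.44179 × 10 × 1 = 178.9 kips.
Bearing (0.3125 in plate, F_u = 70 ksi): end bolts L_c = 1.75 − 0.8125/2 = 1.34375, R_n = min(1.2×1.34375×0.3125×70, 2.4×0.75×0.3125×70) = 35.273 kips/bolt; interior L_c = 2.0625 − 0.8125 = 1.25, R_n = 32.813 kips/bolt. φR_n = 0.75 × (2×35.273 + 8×32.813) = 249.8 kips.
Tension rupture (net): A_n = (7.4375 − 2×0.875)×0.3125 = 1.7773 in² (U = 1.0, A_e = A_n). φR_n = 0.75 × 70 × 1.7773 = 93.3 kips.
Governing: min(178.9, 249.8, 93.3) = 93.3 kips → net-section rupture.

93.3 kips (net-section rupture governs)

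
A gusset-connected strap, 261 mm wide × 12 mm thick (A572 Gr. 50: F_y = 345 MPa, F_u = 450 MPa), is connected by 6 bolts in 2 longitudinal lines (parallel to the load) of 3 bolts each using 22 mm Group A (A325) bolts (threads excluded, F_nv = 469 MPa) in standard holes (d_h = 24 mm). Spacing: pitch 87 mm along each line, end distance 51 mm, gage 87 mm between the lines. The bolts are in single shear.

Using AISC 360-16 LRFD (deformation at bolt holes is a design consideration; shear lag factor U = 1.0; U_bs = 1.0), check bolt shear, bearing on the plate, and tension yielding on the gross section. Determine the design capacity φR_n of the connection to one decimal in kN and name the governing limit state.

802.3 kN (bolt shear governs)

Bolt shear: A_b = π(22)²/4 = 380.13 mm². φR_n = 0.75 × 469 × 380.13 × 6 × 1 = 802.3 kN.
Bearing (12 mm plate, F_u = 450 MPa): end bolts L_c = 51 − 24/2 = 39, R_n = min(1.2×39×12×450, 2.4×22×12×450) = 252.72 kN/bolt; interior L_c = 87 − 24 = 63, R_n = 285.12 kN/bolt. φR_n = 0.75 × (2×252.72 + 4×285.12) = 1234.4 kN.
Tension yield (gross): A_g = 261×12 = 3132 mm². φR_n = 0.90 × 345 × 3132 = 972.5 kN.
Governing: min(802.3, 1234.4, 972.5) = 802.3 kN → bolt shear.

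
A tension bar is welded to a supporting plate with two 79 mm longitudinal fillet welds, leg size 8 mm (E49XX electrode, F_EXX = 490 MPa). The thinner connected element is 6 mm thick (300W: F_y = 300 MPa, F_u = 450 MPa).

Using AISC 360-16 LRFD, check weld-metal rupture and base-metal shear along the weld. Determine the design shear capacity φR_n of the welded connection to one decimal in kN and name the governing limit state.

170.6 kN (base-metal shear governs)

Weld metal: throat = 0.707×8 = 5.656 mm, L = 2×79 = 158 mm. φR_n = 0.75 × 0.6 × 490 × 5.656 × 158 = 197.0 kN.
Base metal shear (6 mm plate): yield φR_n = 1.0×0.6×300×6×158 = 170.6 kN; rupture φR_n = 0.75×0.6×450×6×158 = 192.0 kN; take 170.6 kN (yield).
Governing: min(197.0, 170.6) = 170.6 kN → base-metal shear.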